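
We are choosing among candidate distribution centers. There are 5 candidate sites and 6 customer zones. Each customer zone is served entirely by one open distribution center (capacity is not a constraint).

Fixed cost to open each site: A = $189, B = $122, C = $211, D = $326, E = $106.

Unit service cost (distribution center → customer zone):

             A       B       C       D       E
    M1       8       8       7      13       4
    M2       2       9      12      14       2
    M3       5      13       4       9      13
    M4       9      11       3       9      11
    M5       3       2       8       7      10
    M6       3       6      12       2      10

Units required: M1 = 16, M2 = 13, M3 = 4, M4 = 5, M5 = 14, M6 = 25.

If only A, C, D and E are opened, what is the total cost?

Each customer zone is assigned to its cheapest site among the open ones.
{A, C, D, E}: M1→E 4·16=64, M2→A 2·13=26, M3→C 4·4=16, M4→C 3·5=15, M5→A 3·14=42, M6→D 2·25=50. Service 213; fixed 832; total 1045.

Total cost: 1045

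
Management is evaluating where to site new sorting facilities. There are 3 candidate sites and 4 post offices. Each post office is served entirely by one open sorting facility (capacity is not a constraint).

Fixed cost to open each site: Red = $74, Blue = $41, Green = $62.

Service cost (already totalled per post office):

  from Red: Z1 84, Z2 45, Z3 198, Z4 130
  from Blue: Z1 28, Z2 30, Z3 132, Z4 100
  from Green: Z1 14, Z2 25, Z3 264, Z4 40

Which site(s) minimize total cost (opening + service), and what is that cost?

For any fixed open set, each post office goes to its cheapest open site; total = fixed + service.
{Blue, Green}: Z1→Green 14, Z2→Green 25, Z3→Blue 132, Z4→Green 40. Service 211; fixed 103; total 314.
{Blue}: service 290 + fixed 41 = 331
{Red, Blue, Green}: Z1→Green 14, Z2→Green 25, Z3→Blue 132, Z4→Green 40. Service 211; fixed 177; total 388.
No other subset beats 314.

Open Blue and Green; minimum total cost 314.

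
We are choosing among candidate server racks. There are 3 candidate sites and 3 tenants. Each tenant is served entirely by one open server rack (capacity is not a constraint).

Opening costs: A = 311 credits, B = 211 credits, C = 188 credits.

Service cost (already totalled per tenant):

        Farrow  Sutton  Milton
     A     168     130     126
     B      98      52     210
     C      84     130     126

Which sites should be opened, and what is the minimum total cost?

For any fixed open set, each tenant goes to its cheapest open site; total = fixed + service.
{C}: Farrow→C 84, Sutton→C 130, Milton→C 126. Service 340; fixed 188; total 528.
{B}: Farrow→B 98, Sutton→B 52, Milton→B 210. Service 360; fixed 211; total 571.
{B, C}: Farrow→C 84, Sutton→B 52, Milton→C 126. Service 262; fixed 399; total 661.
{A, B, C}: Farrow→C 84, Sutton→B 52, Milton→A 126. Service 262; fixed 710; total 972.
No other subset beats 528.

Open C only; minimum total cost 528.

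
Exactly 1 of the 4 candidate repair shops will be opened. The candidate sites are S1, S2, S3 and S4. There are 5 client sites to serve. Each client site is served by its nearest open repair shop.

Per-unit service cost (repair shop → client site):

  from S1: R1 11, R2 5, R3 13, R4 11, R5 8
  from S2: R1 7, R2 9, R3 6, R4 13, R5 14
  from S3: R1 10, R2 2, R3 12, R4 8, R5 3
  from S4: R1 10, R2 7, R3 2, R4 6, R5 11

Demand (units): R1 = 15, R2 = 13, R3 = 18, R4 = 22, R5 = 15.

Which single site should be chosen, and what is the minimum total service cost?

With exactly 1 open, each client site uses its cheapest among the chosen.
{S4}: R1→S4 10·15=150, R2→S4 7·13=91, R3→S4 2·18=36, R4→S4 6·22=132, R5→S4 11·15=165. Service cost 574.
{S3}: service cost 613
{S1}: service cost 826
Among all 4 size-1 choices, {S4} is lowest.

Choose S4 only; total service cost 574.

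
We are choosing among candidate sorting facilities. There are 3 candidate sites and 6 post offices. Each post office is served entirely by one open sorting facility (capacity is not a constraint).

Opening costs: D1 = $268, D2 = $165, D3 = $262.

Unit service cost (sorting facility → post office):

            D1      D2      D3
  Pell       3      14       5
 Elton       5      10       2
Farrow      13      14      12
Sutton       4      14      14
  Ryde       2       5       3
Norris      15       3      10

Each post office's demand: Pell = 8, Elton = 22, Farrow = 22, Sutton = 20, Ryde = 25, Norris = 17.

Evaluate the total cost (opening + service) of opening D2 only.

Each post office is assigned to its cheapest site among the open ones.
{D2}: Pell→D2 14·8=112, Elton→D2 10·22=220, Farrow→D2 14·22=308, Sutton→D2 14·20=280, Ryde→D2 5·25=125, Norris→D2 3·17=51. Service 1096; fixed 165; total 1261.

Total cost: 1261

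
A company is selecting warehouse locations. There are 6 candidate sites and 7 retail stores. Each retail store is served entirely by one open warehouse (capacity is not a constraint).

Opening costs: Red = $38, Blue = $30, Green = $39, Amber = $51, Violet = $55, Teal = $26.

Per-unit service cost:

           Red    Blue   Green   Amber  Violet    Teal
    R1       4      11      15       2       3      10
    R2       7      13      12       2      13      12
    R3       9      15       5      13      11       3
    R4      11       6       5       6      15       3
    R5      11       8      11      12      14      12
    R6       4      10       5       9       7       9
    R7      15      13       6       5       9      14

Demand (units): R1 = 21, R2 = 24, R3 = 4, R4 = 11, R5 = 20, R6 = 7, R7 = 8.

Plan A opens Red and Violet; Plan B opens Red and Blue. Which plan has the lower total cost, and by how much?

Plan A: {Red, Violet}: R1→Violet 3·21=63, R2→Red 7·24=168, R3→Red 9·4=36, R4→Red 11·11=121, R5→Red 11·20=220, R6→Red 4·7=28, R7→Violet 9·8=72. Service 708; fixed 93; total 801.
Plan B: {Red, Blue}: R1→Red 4·21=84, R2→Red 7·24=168, R3→Red 9·4=36, R4→Blue 6·11=66, R5→Blue 8·20=160, R6→Red 4·7=28, R7→Blue 13·8=104. Service 646; fixed 68; total 714.
Difference: |801 − 714| = 87.

Plan B is cheaper by 87.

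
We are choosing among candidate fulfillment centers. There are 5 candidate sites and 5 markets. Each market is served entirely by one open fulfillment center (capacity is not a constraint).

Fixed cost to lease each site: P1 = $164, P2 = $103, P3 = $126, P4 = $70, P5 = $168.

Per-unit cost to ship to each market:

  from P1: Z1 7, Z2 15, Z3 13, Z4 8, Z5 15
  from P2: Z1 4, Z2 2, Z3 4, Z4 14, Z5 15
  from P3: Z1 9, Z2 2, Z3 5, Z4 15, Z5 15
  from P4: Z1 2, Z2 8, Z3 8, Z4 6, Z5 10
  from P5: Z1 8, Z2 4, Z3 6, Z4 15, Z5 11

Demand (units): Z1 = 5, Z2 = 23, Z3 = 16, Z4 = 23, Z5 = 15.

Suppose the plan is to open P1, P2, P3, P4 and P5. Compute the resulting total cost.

Each market is assigned to its cheapest site among the open ones.
{P1, P2, P3, P4, P5}: Z1→P4 2·5=10, Z2→P2 2·23=46, Z3→P2 4·16=64, Z4→P4 6·23=138, Z5→P4 10·15=150. Service 408; fixed 631; total 1039.

Total cost: 1039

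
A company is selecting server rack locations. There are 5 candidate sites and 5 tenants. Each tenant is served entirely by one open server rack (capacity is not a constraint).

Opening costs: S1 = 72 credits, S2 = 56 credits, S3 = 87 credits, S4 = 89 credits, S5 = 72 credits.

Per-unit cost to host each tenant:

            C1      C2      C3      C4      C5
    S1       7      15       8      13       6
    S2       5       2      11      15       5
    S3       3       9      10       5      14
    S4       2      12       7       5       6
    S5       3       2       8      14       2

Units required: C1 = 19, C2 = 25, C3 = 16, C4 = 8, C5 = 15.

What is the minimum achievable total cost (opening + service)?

For any fixed open set, each tenant goes to its cheapest open site; total = fixed + service.
{S4, S5}: C1→S4 2·19=38, C2→S5 2·25=50, C3→S4 7·16=112, C4→S4 5·8=40, C5→S5 2·15=30. Service 270; fixed 161; total 431.
{S5}: service 377 + fixed 72 = 449
{S2, S4}: C1→S4 2·19=38, C2→S2 2·25=50, C3→S4 7·16=112, C4→S4 5·8=40, C5→S2 5·15=75. Service 315; fixed 145; total 460.
{S1, S2, S3, S4, S5}: service 270 + fixed 376 = 646
No other subset beats 431.

Minimum total cost: 431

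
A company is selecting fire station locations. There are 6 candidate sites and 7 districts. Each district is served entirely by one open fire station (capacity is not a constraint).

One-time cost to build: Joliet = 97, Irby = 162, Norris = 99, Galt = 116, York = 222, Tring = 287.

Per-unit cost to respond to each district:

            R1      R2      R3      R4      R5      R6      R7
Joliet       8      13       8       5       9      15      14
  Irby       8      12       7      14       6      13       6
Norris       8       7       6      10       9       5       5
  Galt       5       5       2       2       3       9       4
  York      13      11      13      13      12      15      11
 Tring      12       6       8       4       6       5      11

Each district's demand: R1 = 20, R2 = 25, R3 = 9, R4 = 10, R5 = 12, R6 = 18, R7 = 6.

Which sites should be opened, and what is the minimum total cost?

Open Galt only; minimum total cost 601.

For any fixed open set, each district goes to its cheapest open site; total = fixed + service.
{Galt}: R1→Galt 5·20=100, R2→Galt 5·25=125, R3→Galt 2·9=18, R4→Galt 2·10=20, R5→Galt 3·12=36, R6→Galt 9·18=162, R7→Galt 4·6=24. Service 485; fixed 116; total 601.
{Norris, Galt}: R1→Galt 5·20=100, R2→Galt 5·25=125, R3→Galt 2·9=18, R4→Galt 2·10=20, R5→Galt 3·12=36, R6→Norris 5·18=90, R7→Galt 4·6=24. Service 413; fixed 215; total 628.
{Joliet, Galt}: service 485 + fixed 213 = 698
{Joliet, Irby, Norris, Galt, York, Tring}: service 413 + fixed 983 = 1396
No other subset beats 601.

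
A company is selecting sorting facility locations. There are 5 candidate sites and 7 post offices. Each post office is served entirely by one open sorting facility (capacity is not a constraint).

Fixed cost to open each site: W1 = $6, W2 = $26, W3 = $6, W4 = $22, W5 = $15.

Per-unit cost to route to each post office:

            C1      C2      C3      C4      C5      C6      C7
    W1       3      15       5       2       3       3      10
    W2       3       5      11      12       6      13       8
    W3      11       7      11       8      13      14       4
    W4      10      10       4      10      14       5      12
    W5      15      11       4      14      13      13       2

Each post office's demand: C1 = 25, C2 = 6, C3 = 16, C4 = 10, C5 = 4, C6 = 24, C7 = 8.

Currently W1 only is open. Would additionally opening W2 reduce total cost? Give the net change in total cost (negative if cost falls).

Current service cost with {W1}: 429.
Adding W2: each post office re-picks its cheapest; new service cost 353, saving 76.
Extra fixed cost: 26. Net change = 26 − 76 = -50.
(Totals: 435 → 385.)

Yes — net change −50 (cost falls by 50).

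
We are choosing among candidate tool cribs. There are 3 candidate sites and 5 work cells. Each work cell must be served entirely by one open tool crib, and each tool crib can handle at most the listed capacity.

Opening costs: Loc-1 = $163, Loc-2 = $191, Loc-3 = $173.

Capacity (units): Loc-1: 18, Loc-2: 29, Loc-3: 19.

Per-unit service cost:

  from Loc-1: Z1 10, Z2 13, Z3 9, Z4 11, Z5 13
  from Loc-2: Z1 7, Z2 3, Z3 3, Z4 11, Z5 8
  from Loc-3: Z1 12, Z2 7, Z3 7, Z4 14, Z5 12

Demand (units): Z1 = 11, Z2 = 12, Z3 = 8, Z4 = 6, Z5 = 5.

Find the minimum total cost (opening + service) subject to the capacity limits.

Minimum total cost: 630

Open {Loc-1, Loc-2}: Z1→Loc-1 10·11=110, Z2→Loc-2 3·12=36, Z3→Loc-2 3·8=24, Z4→Loc-1 11·6=66, Z5→Loc-2 8·5=40.
Loads: Loc-1 carries 17/18, Loc-2 carries 25/29. Service 276; fixed 354; total 630.
Next best feasible plan costs 645.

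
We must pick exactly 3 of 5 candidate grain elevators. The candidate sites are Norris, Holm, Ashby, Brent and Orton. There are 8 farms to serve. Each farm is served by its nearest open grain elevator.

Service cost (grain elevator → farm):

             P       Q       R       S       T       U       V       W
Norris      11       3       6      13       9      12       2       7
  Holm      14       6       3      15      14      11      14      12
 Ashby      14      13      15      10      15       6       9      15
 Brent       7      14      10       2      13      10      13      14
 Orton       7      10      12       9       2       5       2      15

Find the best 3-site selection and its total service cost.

Choose Norris, Brent and Orton; total service cost 34.

With exactly 3 open, each farm uses its cheapest among the chosen.
{Norris, Brent, Orton}: P→Brent 7, Q→Norris 3, R→Norris 6, S→Brent 2, T→Orton 2, U→Orton 5, V→Norris 2, W→Norris 7. Service cost 34.
{Norris, Holm, Orton}: service cost 38
{Holm, Brent, Orton}: service cost 39
Among all 10 size-3 choices, {Norris, Brent, Orton} is lowest.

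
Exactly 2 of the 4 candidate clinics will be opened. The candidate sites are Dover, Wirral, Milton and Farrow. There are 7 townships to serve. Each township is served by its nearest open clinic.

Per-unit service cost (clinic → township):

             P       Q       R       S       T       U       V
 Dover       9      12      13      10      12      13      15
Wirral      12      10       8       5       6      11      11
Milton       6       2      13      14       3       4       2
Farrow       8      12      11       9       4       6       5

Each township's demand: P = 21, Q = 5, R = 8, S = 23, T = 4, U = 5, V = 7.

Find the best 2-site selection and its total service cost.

With exactly 2 open, each township uses its cheapest among the chosen.
{Wirral, Milton}: P→Milton 6·21=126, Q→Milton 2·5=10, R→Wirral 8·8=64, S→Wirral 5·23=115, T→Milton 3·4=12, U→Milton 4·5=20, V→Milton 2·7=14. Service cost 361.
{Milton, Farrow}: service cost 477
{Wirral, Farrow}: service cost 478
Among all 6 size-2 choices, {Wirral, Milton} is lowest.

Choose Wirral and Milton; total service cost 361.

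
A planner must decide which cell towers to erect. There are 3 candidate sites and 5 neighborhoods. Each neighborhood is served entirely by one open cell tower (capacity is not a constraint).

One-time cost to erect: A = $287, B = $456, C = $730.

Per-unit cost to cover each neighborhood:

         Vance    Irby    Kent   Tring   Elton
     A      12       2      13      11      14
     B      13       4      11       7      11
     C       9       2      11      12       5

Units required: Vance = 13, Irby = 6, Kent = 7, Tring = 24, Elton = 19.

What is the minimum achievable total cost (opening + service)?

For any fixed open set, each neighborhood goes to its cheapest open site; total = fixed + service.
{A}: Vance→A 12·13=156, Irby→A 2·6=12, Kent→A 13·7=91, Tring→A 11·24=264, Elton→A 14·19=266. Service 789; fixed 287; total 1076.
{B}: service 647 + fixed 456 = 1103
{C}: service 589 + fixed 730 = 1319
{A, B, C}: service 469 + fixed 1473 = 1942
No other subset beats 1076.

Minimum total cost: 1076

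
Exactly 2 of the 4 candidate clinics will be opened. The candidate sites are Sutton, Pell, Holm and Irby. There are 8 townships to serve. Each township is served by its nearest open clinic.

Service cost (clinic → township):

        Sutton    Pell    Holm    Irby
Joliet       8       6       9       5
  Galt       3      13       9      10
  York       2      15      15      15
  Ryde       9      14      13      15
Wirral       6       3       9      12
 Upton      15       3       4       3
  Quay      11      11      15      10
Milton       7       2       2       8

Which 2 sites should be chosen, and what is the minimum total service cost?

Choose Sutton and Pell; total service cost 39.

With exactly 2 open, each township uses its cheapest among the chosen.
{Sutton, Pell}: Joliet→Pell 6, Galt→Sutton 3, York→Sutton 2, Ryde→Sutton 9, Wirral→Pell 3, Upton→Pell 3, Quay→Sutton 11, Milton→Pell 2. Service cost 39.
{Sutton, Holm}: service cost 45
{Sutton, Irby}: service cost 45
Among all 6 size-2 choices, {Sutton, Pell} is lowest.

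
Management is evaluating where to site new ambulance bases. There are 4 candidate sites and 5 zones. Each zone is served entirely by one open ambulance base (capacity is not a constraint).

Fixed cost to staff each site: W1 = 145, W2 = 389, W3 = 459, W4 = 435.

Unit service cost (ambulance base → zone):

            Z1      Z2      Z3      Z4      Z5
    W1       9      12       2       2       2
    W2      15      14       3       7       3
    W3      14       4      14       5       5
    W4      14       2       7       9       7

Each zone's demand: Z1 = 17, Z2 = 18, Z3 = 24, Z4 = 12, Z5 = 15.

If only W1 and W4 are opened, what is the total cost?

Each zone is assigned to its cheapest site among the open ones.
{W1, W4}: Z1→W1 9·17=153, Z2→W4 2·18=36, Z3→W1 2·24=48, Z4→W1 2·12=24, Z5→W1 2·15=30. Service 291; fixed 580; total 871.

Total cost: 871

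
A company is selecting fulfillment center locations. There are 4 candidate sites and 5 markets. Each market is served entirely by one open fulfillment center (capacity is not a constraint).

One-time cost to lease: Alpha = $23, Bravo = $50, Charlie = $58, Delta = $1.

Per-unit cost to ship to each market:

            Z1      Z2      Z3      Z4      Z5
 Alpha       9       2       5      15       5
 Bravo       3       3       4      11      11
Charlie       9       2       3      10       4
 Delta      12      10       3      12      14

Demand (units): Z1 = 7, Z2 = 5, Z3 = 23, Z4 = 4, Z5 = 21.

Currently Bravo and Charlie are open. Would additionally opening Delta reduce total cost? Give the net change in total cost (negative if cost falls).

Current service cost with {Bravo, Charlie}: 224.
Adding Delta: each market re-picks its cheapest; new service cost 224, saving 0.
Extra fixed cost: 1. Net change = 1 − 0 = 1.
(Totals: 332 → 333.)

No — net change +1 (cost rises by 1).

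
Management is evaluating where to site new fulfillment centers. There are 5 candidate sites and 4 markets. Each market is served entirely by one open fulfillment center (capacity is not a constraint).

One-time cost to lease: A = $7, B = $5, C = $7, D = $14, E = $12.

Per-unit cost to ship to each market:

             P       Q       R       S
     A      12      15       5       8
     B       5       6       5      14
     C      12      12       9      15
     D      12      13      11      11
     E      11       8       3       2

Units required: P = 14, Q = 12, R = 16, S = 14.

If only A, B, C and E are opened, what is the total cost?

Total cost: 249

Each market is assigned to its cheapest site among the open ones.
{A, B, C, E}: P→B 5·14=70, Q→B 6·12=72, R→E 3·16=48, S→E 2·14=28. Service 218; fixed 31; total 249.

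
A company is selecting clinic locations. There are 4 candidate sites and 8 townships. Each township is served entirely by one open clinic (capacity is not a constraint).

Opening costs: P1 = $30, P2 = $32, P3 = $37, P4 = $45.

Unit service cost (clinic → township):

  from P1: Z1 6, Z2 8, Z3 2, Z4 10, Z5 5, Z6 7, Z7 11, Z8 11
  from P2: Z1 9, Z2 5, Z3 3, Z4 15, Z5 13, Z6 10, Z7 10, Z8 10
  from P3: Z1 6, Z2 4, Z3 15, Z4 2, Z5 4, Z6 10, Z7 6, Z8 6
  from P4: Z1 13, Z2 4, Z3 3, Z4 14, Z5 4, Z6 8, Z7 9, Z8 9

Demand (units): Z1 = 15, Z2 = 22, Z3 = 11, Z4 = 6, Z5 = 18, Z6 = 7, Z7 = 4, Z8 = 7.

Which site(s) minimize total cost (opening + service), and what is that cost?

Open P1 and P3; minimum total cost 466.

For any fixed open set, each township goes to its cheapest open site; total = fixed + service.
{P1, P3}: Z1→P1 6·15=90, Z2→P3 4·22=88, Z3→P1 2·11=22, Z4→P3 2·6=12, Z5→P3 4·18=72, Z6→P1 7·7=49, Z7→P3 6·4=24, Z8→P3 6·7=42. Service 399; fixed 67; total 466.
{P1, P2, P3}: service 399 + fixed 99 = 498
{P3, P4}: service 417 + fixed 82 = 499
{P1, P2, P3, P4}: service 399 + fixed 144 = 543
(All 15 nonempty subsets were checked; P1 and P3 is lowest.)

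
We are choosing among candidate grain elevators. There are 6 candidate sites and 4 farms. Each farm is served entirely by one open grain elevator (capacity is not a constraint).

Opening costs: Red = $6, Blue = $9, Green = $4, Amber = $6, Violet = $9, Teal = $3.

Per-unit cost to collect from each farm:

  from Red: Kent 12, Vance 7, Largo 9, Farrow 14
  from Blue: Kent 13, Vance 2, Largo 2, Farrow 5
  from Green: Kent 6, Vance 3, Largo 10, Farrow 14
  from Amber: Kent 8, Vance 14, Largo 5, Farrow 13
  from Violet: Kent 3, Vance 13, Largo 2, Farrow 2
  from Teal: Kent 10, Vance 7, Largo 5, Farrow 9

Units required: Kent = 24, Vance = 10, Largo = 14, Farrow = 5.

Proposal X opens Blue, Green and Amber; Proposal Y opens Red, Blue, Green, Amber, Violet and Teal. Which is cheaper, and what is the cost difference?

Proposal Y is cheaper by 69.

Proposal X: {Blue, Green, Amber}: Kent→Green 6·24=144, Vance→Blue 2·10=20, Largo→Blue 2·14=28, Farrow→Blue 5·5=25. Service 217; fixed 19; total 236.
Proposal Y: {Red, Blue, Green, Amber, Violet, Teal}: Kent→Violet 3·24=72, Vance→Blue 2·10=20, Largo→Blue 2·14=28, Farrow→Violet 2·5=10. Service 130; fixed 37; total 167.
Difference: |236 − 167| = 69.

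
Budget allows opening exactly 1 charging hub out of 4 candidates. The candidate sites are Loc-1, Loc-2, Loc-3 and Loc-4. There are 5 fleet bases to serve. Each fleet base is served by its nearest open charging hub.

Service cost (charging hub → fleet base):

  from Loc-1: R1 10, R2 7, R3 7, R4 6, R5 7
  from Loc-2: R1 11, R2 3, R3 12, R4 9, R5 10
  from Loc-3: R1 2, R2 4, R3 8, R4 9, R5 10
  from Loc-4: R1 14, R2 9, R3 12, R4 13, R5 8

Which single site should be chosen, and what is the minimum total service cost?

Choose Loc-3 only; total service cost 33.

With exactly 1 open, each fleet base uses its cheapest among the chosen.
{Loc-3}: R1→Loc-3 2, R2→Loc-3 4, R3→Loc-3 8, R4→Loc-3 9, R5→Loc-3 10. Service cost 33.
{Loc-1}: service cost 37
{Loc-2}: service cost 45
Among all 4 size-1 choices, {Loc-3} is lowest.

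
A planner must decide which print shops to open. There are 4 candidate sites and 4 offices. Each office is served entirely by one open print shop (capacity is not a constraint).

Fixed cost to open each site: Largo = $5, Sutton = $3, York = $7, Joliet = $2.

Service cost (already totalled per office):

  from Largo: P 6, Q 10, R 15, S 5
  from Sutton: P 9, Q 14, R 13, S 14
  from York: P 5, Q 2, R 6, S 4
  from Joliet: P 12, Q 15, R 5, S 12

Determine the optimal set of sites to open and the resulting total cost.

For any fixed open set, each office goes to its cheapest open site; total = fixed + service.
{York}: P→York 5, Q→York 2, R→York 6, S→York 4. Service 17; fixed 7; total 24.
{York, Joliet}: service 16 + fixed 9 = 25
{Sutton, York}: service 17 + fixed 10 = 27
{Largo, Sutton, York, Joliet}: P→York 5, Q→York 2, R→Joliet 5, S→York 4. Service 16; fixed 17; total 33.
(All 15 nonempty subsets were checked; York only is lowest.)

Open York only; minimum total cost 24.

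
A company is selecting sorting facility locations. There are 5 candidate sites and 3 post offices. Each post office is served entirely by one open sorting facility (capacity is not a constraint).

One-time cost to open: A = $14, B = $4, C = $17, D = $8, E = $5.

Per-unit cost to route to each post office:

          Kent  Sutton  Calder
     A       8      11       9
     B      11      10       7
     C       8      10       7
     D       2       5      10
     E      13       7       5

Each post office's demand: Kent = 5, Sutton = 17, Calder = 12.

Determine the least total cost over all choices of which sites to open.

For any fixed open set, each post office goes to its cheapest open site; total = fixed + service.
{D, E}: Kent→D 2·5=10, Sutton→D 5·17=85, Calder→E 5·12=60. Service 155; fixed 13; total 168.
{B, D, E}: service 155 + fixed 17 = 172
{A, D, E}: Kent→D 2·5=10, Sutton→D 5·17=85, Calder→E 5·12=60. Service 155; fixed 27; total 182.
{A, B, C, D, E}: Kent→D 2·5=10, Sutton→D 5·17=85, Calder→E 5·12=60. Service 155; fixed 48; total 203.
No other subset beats 168.

Minimum total cost: 168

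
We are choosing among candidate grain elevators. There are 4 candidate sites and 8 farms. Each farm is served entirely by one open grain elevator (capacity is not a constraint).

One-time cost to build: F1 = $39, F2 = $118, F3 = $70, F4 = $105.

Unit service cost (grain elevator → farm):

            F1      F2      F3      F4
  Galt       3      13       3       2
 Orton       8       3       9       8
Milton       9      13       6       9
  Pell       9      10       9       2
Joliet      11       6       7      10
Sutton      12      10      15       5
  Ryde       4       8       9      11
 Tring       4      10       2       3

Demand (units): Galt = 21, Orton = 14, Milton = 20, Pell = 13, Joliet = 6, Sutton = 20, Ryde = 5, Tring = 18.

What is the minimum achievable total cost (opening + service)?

Minimum total cost: 698

For any fixed open set, each farm goes to its cheapest open site; total = fixed + service.
{F3, F4}: Galt→F4 2·21=42, Orton→F4 8·14=112, Milton→F3 6·20=120, Pell→F4 2·13=26, Joliet→F3 7·6=42, Sutton→F4 5·20=100, Ryde→F3 9·5=45, Tring→F3 2·18=36. Service 523; fixed 175; total 698.
{F1, F3, F4}: service 498 + fixed 214 = 712
{F4}: service 629 + fixed 105 = 734
{F1, F2, F3, F4}: Galt→F4 2·21=42, Orton→F2 3·14=42, Milton→F3 6·20=120, Pell→F4 2·13=26, Joliet→F2 6·6=36, Sutton→F4 5·20=100, Ryde→F1 4·5=20, Tring→F3 2·18=36. Service 422; fixed 332; total 754.
(All 15 nonempty subsets were checked; F3 and F4 is lowest.)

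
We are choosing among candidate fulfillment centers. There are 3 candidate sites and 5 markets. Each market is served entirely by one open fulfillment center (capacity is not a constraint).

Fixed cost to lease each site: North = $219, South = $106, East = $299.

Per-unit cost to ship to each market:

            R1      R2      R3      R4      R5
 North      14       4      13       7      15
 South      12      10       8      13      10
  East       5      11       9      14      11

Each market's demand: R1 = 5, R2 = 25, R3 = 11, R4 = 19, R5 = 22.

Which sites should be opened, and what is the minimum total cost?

For any fixed open set, each market goes to its cheapest open site; total = fixed + service.
{North, South}: R1→South 12·5=60, R2→North 4·25=100, R3→South 8·11=88, R4→North 7·19=133, R5→South 10·22=220. Service 601; fixed 325; total 926.
{South}: service 865 + fixed 106 = 971
{North}: R1→North 14·5=70, R2→North 4·25=100, R3→North 13·11=143, R4→North 7·19=133, R5→North 15·22=330. Service 776; fixed 219; total 995.
{North, South, East}: R1→East 5·5=25, R2→North 4·25=100, R3→South 8·11=88, R4→North 7·19=133, R5→South 10·22=220. Service 566; fixed 624; total 1190.
(All 7 nonempty subsets were checked; North and South is lowest.)

Open North and South; minimum total cost 926.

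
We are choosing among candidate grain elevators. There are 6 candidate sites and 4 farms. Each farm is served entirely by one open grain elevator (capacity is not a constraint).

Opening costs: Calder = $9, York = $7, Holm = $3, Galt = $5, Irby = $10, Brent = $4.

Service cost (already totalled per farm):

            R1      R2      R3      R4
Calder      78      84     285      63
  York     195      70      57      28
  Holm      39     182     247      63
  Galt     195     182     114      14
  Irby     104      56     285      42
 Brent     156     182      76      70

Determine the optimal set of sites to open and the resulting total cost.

For any fixed open set, each farm goes to its cheapest open site; total = fixed + service.
{York, Holm, Galt, Irby}: R1→Holm 39, R2→Irby 56, R3→York 57, R4→Galt 14. Service 166; fixed 25; total 191.
{York, Holm, Galt}: service 180 + fixed 15 = 195
{York, Holm, Galt, Irby, Brent}: R1→Holm 39, R2→Irby 56, R3→York 57, R4→Galt 14. Service 166; fixed 29; total 195.
{Calder, York, Holm, Galt, Irby, Brent}: R1→Holm 39, R2→Irby 56, R3→York 57, R4→Galt 14. Service 166; fixed 38; total 204.
No other subset beats 191.

Open York, Holm, Galt and Irby; minimum total cost 191.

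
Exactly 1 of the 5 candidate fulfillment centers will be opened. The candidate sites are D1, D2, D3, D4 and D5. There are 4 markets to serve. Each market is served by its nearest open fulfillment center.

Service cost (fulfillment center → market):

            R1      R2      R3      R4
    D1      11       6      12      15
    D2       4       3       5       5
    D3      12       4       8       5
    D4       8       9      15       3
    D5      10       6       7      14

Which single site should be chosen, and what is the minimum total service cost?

With exactly 1 open, each market uses its cheapest among the chosen.
{D2}: R1→D2 4, R2→D2 3, R3→D2 5, R4→D2 5. Service cost 17.
{D3}: service cost 29
{D4}: service cost 35
Among all 5 size-1 choices, {D2} is lowest.

Choose D2 only; total service cost 17.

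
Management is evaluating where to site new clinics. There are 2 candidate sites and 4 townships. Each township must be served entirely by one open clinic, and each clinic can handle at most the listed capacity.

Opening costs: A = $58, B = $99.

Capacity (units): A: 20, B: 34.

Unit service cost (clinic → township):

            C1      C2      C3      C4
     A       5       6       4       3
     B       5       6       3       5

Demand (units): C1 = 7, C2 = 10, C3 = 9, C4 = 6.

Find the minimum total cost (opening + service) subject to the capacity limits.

Minimum total cost: 251

Open {B}: C1→B 5·7=35, C2→B 6·10=60, C3→B 3·9=27, C4→B 5·6=30.
Loads: B carries 32/34. Service 152; fixed 99; total 251.
Next best feasible plan costs 297.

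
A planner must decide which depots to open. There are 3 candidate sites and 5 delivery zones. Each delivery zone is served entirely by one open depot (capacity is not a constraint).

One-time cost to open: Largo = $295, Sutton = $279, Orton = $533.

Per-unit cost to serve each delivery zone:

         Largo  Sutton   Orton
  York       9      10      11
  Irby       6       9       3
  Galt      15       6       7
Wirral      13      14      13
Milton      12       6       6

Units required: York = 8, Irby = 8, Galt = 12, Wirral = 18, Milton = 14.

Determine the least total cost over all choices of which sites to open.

Minimum total cost: 839

For any fixed open set, each delivery zone goes to its cheapest open site; total = fixed + service.
{Sutton}: York→Sutton 10·8=80, Irby→Sutton 9·8=72, Galt→Sutton 6·12=72, Wirral→Sutton 14·18=252, Milton→Sutton 6·14=84. Service 560; fixed 279; total 839.
{Largo}: York→Largo 9·8=72, Irby→Largo 6·8=48, Galt→Largo 15·12=180, Wirral→Largo 13·18=234, Milton→Largo 12·14=168. Service 702; fixed 295; total 997.
{Orton}: service 514 + fixed 533 = 1047
{Largo, Sutton, Orton}: service 486 + fixed 1107 = 1593
(All 7 nonempty subsets were checked; Sutton only is lowest.)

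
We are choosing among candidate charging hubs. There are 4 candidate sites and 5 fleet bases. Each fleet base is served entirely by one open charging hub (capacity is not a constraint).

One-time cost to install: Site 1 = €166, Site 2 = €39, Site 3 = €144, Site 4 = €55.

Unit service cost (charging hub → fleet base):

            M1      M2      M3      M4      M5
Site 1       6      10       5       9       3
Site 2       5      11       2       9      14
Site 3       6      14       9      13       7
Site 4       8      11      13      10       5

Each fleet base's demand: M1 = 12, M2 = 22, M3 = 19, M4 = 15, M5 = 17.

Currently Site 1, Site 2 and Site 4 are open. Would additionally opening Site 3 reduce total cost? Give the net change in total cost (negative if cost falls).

Current service cost with {Site 1, Site 2, Site 4}: 504.
Adding Site 3: each fleet base re-picks its cheapest; new service cost 504, saving 0.
Extra fixed cost: 144. Net change = 144 − 0 = 144.
(Totals: 764 → 908.)

No — net change +144 (cost rises by 144).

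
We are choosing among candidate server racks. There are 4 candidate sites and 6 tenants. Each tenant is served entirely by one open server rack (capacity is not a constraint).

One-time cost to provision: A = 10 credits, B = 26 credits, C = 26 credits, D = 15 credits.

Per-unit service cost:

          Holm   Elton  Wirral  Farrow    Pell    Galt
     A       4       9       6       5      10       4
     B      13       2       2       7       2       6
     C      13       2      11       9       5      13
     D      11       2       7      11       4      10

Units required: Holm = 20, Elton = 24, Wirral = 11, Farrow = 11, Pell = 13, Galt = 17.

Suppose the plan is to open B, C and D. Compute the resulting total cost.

Total cost: 562

Each tenant is assigned to its cheapest site among the open ones.
{B, C, D}: Holm→D 11·20=220, Elton→B 2·24=48, Wirral→B 2·11=22, Farrow→B 7·11=77, Pell→B 2·13=26, Galt→B 6·17=102. Service 495; fixed 67; total 562.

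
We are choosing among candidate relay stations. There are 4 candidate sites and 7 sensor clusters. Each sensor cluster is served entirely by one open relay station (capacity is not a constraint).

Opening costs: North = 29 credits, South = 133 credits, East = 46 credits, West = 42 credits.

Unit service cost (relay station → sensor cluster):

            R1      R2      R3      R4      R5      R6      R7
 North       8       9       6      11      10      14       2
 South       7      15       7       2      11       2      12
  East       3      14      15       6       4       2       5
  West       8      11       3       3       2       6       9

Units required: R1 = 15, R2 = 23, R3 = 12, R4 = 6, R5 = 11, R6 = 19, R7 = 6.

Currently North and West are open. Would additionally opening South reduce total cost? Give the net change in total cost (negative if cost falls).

Current service cost with {North, West}: 529.
Adding South: each sensor cluster re-picks its cheapest; new service cost 432, saving 97.
Extra fixed cost: 133. Net change = 133 − 97 = 36.
(Totals: 600 → 636.)

No — net change +36 (cost rises by 36).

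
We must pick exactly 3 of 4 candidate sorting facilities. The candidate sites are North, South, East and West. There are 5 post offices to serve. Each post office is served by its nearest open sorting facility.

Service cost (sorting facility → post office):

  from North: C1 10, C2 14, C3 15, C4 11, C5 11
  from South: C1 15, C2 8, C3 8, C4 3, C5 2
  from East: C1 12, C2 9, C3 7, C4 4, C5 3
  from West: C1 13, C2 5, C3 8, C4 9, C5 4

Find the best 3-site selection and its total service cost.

With exactly 3 open, each post office uses its cheapest among the chosen.
{North, South, West}: C1→North 10, C2→West 5, C3→South 8, C4→South 3, C5→South 2. Service cost 28.
{North, East, West}: service cost 29
{South, East, West}: service cost 29
Among all 4 size-3 choices, {North, South, West} is lowest.

Choose North, South and West; total service cost 28.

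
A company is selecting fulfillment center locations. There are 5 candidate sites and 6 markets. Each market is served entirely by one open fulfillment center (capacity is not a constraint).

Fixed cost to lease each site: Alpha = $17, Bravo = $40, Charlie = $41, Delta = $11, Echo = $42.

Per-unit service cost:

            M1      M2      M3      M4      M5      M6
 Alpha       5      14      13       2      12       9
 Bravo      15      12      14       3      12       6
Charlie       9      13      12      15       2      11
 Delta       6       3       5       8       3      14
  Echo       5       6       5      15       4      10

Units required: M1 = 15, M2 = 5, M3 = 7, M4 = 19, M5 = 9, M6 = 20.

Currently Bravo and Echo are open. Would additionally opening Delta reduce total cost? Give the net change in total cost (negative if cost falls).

Current service cost with {Bravo, Echo}: 353.
Adding Delta: each market re-picks its cheapest; new service cost 329, saving 24.
Extra fixed cost: 11. Net change = 11 − 24 = -13.
(Totals: 435 → 422.)

Yes — net change −13 (cost falls by 13).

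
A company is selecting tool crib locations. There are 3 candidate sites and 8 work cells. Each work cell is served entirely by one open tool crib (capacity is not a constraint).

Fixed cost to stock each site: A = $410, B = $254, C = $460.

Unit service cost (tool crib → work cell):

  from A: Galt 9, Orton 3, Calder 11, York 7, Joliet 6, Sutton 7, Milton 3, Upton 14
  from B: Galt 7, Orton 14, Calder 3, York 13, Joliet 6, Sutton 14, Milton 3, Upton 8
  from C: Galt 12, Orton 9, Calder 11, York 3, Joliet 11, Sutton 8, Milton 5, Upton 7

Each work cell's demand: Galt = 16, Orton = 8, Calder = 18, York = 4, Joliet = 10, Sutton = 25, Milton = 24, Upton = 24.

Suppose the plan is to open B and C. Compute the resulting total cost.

Each work cell is assigned to its cheapest site among the open ones.
{B, C}: Galt→B 7·16=112, Orton→C 9·8=72, Calder→B 3·18=54, York→C 3·4=12, Joliet→B 6·10=60, Sutton→C 8·25=200, Milton→B 3·24=72, Upton→C 7·24=168. Service 750; fixed 714; total 1464.

Total cost: 1464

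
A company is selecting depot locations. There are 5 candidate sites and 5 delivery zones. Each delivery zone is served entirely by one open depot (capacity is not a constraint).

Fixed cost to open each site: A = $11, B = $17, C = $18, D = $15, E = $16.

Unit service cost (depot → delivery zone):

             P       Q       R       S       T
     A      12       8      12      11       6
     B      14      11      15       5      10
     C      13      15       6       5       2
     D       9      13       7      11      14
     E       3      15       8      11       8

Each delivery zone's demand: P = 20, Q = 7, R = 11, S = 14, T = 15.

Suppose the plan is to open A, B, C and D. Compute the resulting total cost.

Each delivery zone is assigned to its cheapest site among the open ones.
{A, B, C, D}: P→D 9·20=180, Q→A 8·7=56, R→C 6·11=66, S→B 5·14=70, T→C 2·15=30. Service 402; fixed 61; total 463.

Total cost: 463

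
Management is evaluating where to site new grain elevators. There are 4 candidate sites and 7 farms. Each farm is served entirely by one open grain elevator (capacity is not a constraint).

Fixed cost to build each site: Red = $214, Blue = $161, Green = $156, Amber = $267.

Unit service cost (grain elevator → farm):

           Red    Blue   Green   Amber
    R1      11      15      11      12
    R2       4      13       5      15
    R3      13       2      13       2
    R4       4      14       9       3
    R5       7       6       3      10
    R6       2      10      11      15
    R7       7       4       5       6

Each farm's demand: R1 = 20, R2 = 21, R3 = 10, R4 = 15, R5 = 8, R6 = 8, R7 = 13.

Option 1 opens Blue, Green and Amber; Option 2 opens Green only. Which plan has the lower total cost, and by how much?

Option 1: {Blue, Green, Amber}: R1→Green 11·20=220, R2→Green 5·21=105, R3→Blue 2·10=20, R4→Amber 3·15=45, R5→Green 3·8=24, R6→Blue 10·8=80, R7→Blue 4·13=52. Service 546; fixed 584; total 1130.
Option 2: {Green}: R1→Green 11·20=220, R2→Green 5·21=105, R3→Green 13·10=130, R4→Green 9·15=135, R5→Green 3·8=24, R6→Green 11·8=88, R7→Green 5·13=65. Service 767; fixed 156; total 923.
Difference: |1130 − 923| = 207.

Option 2 is cheaper by 207.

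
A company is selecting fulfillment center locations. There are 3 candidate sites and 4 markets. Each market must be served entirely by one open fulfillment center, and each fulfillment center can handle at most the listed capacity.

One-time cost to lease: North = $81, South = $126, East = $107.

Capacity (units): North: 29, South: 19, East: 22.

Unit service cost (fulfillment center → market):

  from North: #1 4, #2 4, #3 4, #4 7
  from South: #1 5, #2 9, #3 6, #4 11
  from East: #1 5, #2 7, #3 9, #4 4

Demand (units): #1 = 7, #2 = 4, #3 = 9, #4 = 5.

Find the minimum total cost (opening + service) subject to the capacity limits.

Open {North}: #1→North 4·7=28, #2→North 4·4=16, #3→North 4·9=36, #4→North 7·5=35.
Loads: North carries 25/29. Service 115; fixed 81; total 196.
Next best feasible plan costs 288.

Minimum total cost: 196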